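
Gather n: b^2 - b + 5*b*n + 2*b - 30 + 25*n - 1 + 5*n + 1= b^2 + b + n*(5*b + 30) - 30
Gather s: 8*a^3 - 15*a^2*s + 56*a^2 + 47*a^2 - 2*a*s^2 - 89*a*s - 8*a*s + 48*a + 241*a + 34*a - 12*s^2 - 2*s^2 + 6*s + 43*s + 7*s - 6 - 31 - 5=8*a^3 + 103*a^2 + 323*a + s^2*(-2*a - 14) + s*(-15*a^2 - 97*a + 56) - 42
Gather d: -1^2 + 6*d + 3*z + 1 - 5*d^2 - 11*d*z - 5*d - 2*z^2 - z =-5*d^2 + d*(1 - 11*z) - 2*z^2 + 2*z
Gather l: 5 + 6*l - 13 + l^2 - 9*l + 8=l^2 - 3*l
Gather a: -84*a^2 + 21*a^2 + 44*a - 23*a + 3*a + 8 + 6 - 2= -63*a^2 + 24*a + 12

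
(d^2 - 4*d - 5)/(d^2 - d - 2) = (d - 5)/(d - 2)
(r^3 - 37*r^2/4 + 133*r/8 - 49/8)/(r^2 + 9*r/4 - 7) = (2*r^2 - 15*r + 7)/(2*(r + 4))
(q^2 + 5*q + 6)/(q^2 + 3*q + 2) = (q + 3)/(q + 1)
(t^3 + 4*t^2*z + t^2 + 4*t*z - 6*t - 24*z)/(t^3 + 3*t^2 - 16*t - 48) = (t^2 + 4*t*z - 2*t - 8*z)/(t^2 - 16)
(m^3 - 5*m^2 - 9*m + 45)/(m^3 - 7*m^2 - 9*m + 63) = (m - 5)/(m - 7)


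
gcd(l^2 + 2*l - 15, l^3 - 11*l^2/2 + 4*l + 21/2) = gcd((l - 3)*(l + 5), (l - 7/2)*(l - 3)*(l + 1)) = l - 3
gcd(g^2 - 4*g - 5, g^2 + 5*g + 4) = g + 1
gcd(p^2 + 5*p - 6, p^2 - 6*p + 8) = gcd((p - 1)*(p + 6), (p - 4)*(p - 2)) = 1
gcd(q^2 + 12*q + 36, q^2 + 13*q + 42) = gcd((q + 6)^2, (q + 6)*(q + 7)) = q + 6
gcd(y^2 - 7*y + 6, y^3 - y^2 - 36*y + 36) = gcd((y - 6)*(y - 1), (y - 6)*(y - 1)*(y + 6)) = y^2 - 7*y + 6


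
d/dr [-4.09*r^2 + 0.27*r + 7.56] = 0.27 - 8.18*r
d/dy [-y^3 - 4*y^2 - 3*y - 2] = -3*y^2 - 8*y - 3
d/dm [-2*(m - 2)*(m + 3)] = -4*m - 2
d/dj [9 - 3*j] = -3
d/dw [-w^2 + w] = 1 - 2*w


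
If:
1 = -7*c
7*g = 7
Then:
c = -1/7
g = 1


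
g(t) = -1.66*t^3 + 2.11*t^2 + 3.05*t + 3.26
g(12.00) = -2524.78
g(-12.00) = 3138.98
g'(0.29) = 3.85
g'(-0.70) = -2.34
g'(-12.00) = -764.71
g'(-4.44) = -113.86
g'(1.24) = 0.63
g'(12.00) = -663.43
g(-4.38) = 169.87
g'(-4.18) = -101.60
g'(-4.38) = -110.97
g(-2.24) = 25.67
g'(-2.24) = -31.39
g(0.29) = 4.28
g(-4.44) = 176.61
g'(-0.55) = -0.78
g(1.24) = 7.12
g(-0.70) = 2.73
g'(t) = -4.98*t^2 + 4.22*t + 3.05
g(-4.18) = 148.62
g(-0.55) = 2.50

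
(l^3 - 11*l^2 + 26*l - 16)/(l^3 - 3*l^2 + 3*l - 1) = (l^2 - 10*l + 16)/(l^2 - 2*l + 1)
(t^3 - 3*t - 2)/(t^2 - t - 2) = t + 1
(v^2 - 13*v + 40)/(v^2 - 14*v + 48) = (v - 5)/(v - 6)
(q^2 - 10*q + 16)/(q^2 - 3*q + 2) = (q - 8)/(q - 1)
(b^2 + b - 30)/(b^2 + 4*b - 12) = (b - 5)/(b - 2)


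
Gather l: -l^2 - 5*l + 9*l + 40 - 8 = -l^2 + 4*l + 32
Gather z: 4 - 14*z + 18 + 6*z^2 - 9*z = 6*z^2 - 23*z + 22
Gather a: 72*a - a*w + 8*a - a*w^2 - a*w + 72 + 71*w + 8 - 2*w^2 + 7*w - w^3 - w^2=a*(-w^2 - 2*w + 80) - w^3 - 3*w^2 + 78*w + 80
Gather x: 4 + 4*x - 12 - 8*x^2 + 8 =-8*x^2 + 4*x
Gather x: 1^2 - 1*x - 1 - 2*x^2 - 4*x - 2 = -2*x^2 - 5*x - 2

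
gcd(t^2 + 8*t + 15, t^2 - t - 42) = 1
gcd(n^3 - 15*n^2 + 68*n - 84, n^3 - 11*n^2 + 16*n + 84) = n^2 - 13*n + 42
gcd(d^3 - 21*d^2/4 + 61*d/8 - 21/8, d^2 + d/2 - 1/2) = d - 1/2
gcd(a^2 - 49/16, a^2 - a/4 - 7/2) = a + 7/4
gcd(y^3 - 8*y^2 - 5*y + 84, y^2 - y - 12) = y^2 - y - 12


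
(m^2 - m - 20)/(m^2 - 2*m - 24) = (m - 5)/(m - 6)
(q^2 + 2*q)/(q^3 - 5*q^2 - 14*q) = 1/(q - 7)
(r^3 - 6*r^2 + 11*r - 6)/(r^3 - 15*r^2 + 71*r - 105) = (r^2 - 3*r + 2)/(r^2 - 12*r + 35)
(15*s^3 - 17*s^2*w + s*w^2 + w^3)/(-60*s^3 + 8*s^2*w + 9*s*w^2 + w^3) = (-3*s^2 + 4*s*w - w^2)/(12*s^2 - 4*s*w - w^2)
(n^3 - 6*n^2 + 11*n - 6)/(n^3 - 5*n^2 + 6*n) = (n - 1)/n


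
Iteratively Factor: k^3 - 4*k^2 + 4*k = (k)*(k^2 - 4*k + 4) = k*(k - 2)*(k - 2)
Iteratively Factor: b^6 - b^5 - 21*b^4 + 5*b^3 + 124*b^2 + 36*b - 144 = (b - 1)*(b^5 - 21*b^3 - 16*b^2 + 108*b + 144) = (b - 1)*(b + 2)*(b^4 - 2*b^3 - 17*b^2 + 18*b + 72) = (b - 1)*(b + 2)*(b + 3)*(b^3 - 5*b^2 - 2*b + 24) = (b - 3)*(b - 1)*(b + 2)*(b + 3)*(b^2 - 2*b - 8) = (b - 4)*(b - 3)*(b - 1)*(b + 2)*(b + 3)*(b + 2)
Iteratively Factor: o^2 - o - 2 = (o + 1)*(o - 2)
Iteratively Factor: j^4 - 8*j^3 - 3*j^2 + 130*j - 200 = (j - 5)*(j^3 - 3*j^2 - 18*j + 40) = (j - 5)*(j + 4)*(j^2 - 7*j + 10) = (j - 5)*(j - 2)*(j + 4)*(j - 5)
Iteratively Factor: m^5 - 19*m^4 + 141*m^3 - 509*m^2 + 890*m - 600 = (m - 3)*(m^4 - 16*m^3 + 93*m^2 - 230*m + 200) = (m - 3)*(m - 2)*(m^3 - 14*m^2 + 65*m - 100) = (m - 4)*(m - 3)*(m - 2)*(m^2 - 10*m + 25) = (m - 5)*(m - 4)*(m - 3)*(m - 2)*(m - 5)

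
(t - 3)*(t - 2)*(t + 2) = t^3 - 3*t^2 - 4*t + 12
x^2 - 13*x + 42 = (x - 7)*(x - 6)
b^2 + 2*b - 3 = (b - 1)*(b + 3)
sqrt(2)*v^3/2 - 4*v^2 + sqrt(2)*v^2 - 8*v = v*(v - 4*sqrt(2))*(sqrt(2)*v/2 + sqrt(2))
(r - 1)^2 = r^2 - 2*r + 1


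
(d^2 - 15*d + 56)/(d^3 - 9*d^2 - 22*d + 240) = (d - 7)/(d^2 - d - 30)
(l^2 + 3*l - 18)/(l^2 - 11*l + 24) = (l + 6)/(l - 8)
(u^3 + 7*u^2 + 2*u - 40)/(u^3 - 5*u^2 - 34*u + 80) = (u + 4)/(u - 8)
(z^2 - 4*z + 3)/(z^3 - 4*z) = (z^2 - 4*z + 3)/(z*(z^2 - 4))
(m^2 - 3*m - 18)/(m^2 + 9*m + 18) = (m - 6)/(m + 6)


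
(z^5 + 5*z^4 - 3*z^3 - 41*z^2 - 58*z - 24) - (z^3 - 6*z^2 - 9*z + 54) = z^5 + 5*z^4 - 4*z^3 - 35*z^2 - 49*z - 78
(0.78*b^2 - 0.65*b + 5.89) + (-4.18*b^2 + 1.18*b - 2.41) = -3.4*b^2 + 0.53*b + 3.48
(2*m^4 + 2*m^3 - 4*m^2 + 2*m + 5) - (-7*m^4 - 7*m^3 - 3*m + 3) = 9*m^4 + 9*m^3 - 4*m^2 + 5*m + 2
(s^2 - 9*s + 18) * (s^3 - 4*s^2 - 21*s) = s^5 - 13*s^4 + 33*s^3 + 117*s^2 - 378*s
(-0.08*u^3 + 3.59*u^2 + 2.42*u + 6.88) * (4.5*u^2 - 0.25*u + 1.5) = -0.36*u^5 + 16.175*u^4 + 9.8725*u^3 + 35.74*u^2 + 1.91*u + 10.32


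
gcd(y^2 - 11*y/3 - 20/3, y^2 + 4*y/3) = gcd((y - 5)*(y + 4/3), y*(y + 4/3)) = y + 4/3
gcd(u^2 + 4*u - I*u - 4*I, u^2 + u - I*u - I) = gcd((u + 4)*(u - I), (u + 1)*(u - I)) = u - I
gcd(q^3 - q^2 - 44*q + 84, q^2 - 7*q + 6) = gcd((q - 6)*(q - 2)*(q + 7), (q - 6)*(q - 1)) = q - 6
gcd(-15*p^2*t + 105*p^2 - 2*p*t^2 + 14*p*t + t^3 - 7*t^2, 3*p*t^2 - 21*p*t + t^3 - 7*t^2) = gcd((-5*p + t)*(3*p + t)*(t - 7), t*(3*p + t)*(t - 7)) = 3*p*t - 21*p + t^2 - 7*t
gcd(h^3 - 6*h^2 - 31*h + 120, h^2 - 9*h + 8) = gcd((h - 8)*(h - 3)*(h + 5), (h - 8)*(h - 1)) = h - 8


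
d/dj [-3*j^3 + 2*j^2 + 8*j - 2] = -9*j^2 + 4*j + 8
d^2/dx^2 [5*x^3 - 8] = 30*x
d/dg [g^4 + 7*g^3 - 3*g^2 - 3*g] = 4*g^3 + 21*g^2 - 6*g - 3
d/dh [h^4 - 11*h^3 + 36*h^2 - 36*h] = 4*h^3 - 33*h^2 + 72*h - 36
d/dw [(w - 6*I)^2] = 2*w - 12*I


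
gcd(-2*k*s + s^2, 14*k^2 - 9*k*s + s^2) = -2*k + s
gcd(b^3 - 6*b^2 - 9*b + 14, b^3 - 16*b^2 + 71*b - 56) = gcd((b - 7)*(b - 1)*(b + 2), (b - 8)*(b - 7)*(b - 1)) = b^2 - 8*b + 7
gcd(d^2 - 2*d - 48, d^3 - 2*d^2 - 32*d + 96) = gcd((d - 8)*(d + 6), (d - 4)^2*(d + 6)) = d + 6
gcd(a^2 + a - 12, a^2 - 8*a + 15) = a - 3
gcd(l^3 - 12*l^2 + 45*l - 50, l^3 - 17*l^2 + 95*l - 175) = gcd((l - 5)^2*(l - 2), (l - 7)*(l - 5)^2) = l^2 - 10*l + 25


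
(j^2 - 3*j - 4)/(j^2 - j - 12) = (j + 1)/(j + 3)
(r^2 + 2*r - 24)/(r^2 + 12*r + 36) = (r - 4)/(r + 6)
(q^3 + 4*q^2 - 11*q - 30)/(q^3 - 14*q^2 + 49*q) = (q^3 + 4*q^2 - 11*q - 30)/(q*(q^2 - 14*q + 49))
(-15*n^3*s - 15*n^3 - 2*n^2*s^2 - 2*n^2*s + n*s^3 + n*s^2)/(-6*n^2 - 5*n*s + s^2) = n*(15*n^2*s + 15*n^2 + 2*n*s^2 + 2*n*s - s^3 - s^2)/(6*n^2 + 5*n*s - s^2)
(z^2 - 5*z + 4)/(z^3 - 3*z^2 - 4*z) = (z - 1)/(z*(z + 1))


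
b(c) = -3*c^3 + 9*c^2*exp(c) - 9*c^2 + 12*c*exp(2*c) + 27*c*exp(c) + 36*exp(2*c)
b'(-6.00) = -215.80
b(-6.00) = 324.40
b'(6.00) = 37358189.72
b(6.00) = 17772611.87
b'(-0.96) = 14.90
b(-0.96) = -8.80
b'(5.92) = 31581453.59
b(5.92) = 15021483.13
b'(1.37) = 2183.91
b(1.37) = 999.58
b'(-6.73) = -286.34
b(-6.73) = 507.10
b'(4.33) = 1113251.52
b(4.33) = 528593.55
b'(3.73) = 314577.64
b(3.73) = 149427.57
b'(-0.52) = 35.79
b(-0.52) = 1.61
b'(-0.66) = 26.80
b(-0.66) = -2.74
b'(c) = 9*c^2*exp(c) - 9*c^2 + 24*c*exp(2*c) + 45*c*exp(c) - 18*c + 84*exp(2*c) + 27*exp(c)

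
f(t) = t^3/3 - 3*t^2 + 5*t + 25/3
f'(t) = t^2 - 6*t + 5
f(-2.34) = -24.06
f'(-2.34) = 24.52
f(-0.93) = 0.82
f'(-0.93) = 11.44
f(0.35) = 9.73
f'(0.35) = 3.02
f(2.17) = 8.46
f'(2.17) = -3.31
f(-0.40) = 5.83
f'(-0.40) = 7.56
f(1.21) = 10.58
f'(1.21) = -0.80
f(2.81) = 6.09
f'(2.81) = -3.96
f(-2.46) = -27.08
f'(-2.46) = 25.81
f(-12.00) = -1059.67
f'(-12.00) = 221.00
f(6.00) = 2.33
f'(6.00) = 5.00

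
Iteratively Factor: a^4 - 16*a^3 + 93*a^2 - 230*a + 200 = (a - 5)*(a^3 - 11*a^2 + 38*a - 40) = (a - 5)*(a - 4)*(a^2 - 7*a + 10) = (a - 5)^2*(a - 4)*(a - 2)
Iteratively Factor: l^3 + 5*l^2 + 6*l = (l + 2)*(l^2 + 3*l) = (l + 2)*(l + 3)*(l)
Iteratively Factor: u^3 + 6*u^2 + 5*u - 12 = (u + 3)*(u^2 + 3*u - 4) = (u - 1)*(u + 3)*(u + 4)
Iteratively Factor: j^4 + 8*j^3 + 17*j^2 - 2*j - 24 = (j + 3)*(j^3 + 5*j^2 + 2*j - 8) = (j + 2)*(j + 3)*(j^2 + 3*j - 4) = (j + 2)*(j + 3)*(j + 4)*(j - 1)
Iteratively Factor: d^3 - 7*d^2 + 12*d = (d - 3)*(d^2 - 4*d) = (d - 4)*(d - 3)*(d)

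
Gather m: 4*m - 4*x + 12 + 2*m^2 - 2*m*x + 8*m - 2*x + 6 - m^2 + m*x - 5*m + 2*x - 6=m^2 + m*(7 - x) - 4*x + 12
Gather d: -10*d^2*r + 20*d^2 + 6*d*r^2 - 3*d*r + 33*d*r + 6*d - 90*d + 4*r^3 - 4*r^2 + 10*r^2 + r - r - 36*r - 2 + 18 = d^2*(20 - 10*r) + d*(6*r^2 + 30*r - 84) + 4*r^3 + 6*r^2 - 36*r + 16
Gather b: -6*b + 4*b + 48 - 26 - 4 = 18 - 2*b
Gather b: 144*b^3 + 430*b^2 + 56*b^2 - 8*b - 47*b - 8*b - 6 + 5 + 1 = 144*b^3 + 486*b^2 - 63*b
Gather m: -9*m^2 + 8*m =-9*m^2 + 8*m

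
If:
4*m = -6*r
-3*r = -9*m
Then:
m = 0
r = 0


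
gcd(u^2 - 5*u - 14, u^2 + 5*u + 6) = u + 2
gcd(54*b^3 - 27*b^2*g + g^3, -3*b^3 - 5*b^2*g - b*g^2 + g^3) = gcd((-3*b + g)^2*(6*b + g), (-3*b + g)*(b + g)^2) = 3*b - g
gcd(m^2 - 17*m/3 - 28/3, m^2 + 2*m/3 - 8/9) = m + 4/3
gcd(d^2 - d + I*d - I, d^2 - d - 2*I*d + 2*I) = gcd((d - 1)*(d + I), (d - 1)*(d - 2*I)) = d - 1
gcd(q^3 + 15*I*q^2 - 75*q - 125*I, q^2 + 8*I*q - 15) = q + 5*I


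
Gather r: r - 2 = r - 2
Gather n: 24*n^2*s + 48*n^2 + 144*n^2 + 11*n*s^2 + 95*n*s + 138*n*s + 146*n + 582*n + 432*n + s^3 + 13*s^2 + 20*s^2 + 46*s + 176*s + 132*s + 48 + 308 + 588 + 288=n^2*(24*s + 192) + n*(11*s^2 + 233*s + 1160) + s^3 + 33*s^2 + 354*s + 1232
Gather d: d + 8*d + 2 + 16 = 9*d + 18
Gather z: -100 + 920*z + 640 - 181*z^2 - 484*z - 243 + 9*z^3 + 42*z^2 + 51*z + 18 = 9*z^3 - 139*z^2 + 487*z + 315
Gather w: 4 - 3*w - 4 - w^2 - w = -w^2 - 4*w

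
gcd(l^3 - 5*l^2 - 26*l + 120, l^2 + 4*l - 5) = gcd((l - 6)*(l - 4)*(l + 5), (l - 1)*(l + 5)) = l + 5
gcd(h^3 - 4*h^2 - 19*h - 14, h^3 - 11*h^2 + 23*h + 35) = h^2 - 6*h - 7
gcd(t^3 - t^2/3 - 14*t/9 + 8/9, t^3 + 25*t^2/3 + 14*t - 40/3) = t - 2/3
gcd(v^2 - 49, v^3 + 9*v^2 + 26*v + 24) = 1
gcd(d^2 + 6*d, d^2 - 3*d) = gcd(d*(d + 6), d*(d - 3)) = d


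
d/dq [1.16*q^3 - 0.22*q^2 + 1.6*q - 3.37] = 3.48*q^2 - 0.44*q + 1.6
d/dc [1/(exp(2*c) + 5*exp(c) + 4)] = (-2*exp(c) - 5)*exp(c)/(exp(2*c) + 5*exp(c) + 4)^2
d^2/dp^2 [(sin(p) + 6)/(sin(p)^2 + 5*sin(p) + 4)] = (-sin(p)^4 - 18*sin(p)^3 - 46*sin(p)^2 + 48*sin(p) + 212)/((sin(p) + 1)^2*(sin(p) + 4)^3)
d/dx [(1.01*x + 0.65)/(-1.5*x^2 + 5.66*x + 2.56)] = (1.515*x^2 + 1.95*x - 1.0934)/(2.25*x^4 - 16.98*x^3 + 24.3556*x^2 + 28.9792*x + 6.5536)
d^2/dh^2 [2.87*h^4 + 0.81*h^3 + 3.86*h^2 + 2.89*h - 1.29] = 34.44*h^2 + 4.86*h + 7.72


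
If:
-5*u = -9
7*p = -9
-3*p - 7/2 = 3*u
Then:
No Solution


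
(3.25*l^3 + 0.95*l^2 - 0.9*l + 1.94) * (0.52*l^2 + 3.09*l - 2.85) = 1.69*l^5 + 10.5365*l^4 - 6.795*l^3 - 4.4797*l^2 + 8.5596*l - 5.529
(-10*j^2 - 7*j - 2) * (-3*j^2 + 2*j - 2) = 30*j^4 + j^3 + 12*j^2 + 10*j + 4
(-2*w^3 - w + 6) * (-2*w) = 4*w^4 + 2*w^2 - 12*w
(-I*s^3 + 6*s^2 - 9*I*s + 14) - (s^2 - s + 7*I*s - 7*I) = -I*s^3 + 5*s^2 + s - 16*I*s + 14 + 7*I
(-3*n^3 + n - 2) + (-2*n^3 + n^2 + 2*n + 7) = -5*n^3 + n^2 + 3*n + 5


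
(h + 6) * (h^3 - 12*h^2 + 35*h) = h^4 - 6*h^3 - 37*h^2 + 210*h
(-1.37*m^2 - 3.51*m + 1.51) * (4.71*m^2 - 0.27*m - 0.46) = -6.4527*m^4 - 16.1622*m^3 + 8.69*m^2 + 1.2069*m - 0.6946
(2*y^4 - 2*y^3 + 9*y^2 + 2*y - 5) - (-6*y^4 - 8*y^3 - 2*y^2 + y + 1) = 8*y^4 + 6*y^3 + 11*y^2 + y - 6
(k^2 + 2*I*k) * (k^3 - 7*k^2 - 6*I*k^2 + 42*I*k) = k^5 - 7*k^4 - 4*I*k^4 + 12*k^3 + 28*I*k^3 - 84*k^2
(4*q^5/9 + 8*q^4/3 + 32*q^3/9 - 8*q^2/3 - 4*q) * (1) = 4*q^5/9 + 8*q^4/3 + 32*q^3/9 - 8*q^2/3 - 4*q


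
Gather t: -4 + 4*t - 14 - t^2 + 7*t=-t^2 + 11*t - 18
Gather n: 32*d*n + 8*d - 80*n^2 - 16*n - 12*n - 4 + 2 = 8*d - 80*n^2 + n*(32*d - 28) - 2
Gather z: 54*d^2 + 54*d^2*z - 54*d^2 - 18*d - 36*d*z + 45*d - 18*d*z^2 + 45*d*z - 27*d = -18*d*z^2 + z*(54*d^2 + 9*d)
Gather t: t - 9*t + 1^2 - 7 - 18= -8*t - 24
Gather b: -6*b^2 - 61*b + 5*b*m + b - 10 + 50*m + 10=-6*b^2 + b*(5*m - 60) + 50*m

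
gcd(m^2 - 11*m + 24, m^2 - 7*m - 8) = m - 8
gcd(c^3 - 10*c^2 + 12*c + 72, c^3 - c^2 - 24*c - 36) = c^2 - 4*c - 12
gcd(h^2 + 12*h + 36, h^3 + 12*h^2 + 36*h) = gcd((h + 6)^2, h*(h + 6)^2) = h^2 + 12*h + 36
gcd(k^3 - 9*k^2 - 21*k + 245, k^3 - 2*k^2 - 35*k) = k^2 - 2*k - 35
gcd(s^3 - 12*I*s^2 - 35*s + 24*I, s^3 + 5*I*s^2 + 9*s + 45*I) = s - 3*I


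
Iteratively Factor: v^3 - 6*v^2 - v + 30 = (v - 3)*(v^2 - 3*v - 10) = (v - 5)*(v - 3)*(v + 2)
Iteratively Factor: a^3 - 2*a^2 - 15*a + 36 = (a - 3)*(a^2 + a - 12) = (a - 3)^2*(a + 4)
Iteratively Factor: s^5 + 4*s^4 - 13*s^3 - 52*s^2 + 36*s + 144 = (s - 3)*(s^4 + 7*s^3 + 8*s^2 - 28*s - 48) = (s - 3)*(s + 4)*(s^3 + 3*s^2 - 4*s - 12) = (s - 3)*(s - 2)*(s + 4)*(s^2 + 5*s + 6) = (s - 3)*(s - 2)*(s + 2)*(s + 4)*(s + 3)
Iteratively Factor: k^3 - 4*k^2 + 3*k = (k - 3)*(k^2 - k) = (k - 3)*(k - 1)*(k)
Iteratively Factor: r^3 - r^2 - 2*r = (r - 2)*(r^2 + r) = r*(r - 2)*(r + 1)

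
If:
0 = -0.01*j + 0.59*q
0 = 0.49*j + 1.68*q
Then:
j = 0.00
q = 0.00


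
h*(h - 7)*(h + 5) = h^3 - 2*h^2 - 35*h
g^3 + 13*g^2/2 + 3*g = g*(g + 1/2)*(g + 6)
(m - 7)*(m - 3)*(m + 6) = m^3 - 4*m^2 - 39*m + 126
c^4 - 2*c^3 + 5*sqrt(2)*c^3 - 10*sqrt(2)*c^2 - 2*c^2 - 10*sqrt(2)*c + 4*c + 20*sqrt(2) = (c - 2)*(c - sqrt(2))*(c + sqrt(2))*(c + 5*sqrt(2))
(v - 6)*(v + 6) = v^2 - 36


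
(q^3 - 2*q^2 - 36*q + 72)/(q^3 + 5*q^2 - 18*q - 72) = (q^2 - 8*q + 12)/(q^2 - q - 12)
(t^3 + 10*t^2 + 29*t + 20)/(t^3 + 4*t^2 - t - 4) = (t + 5)/(t - 1)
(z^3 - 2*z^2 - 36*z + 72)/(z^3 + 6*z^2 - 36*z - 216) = (z - 2)/(z + 6)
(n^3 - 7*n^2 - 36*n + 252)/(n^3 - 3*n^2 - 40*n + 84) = (n - 6)/(n - 2)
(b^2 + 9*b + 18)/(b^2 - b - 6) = (b^2 + 9*b + 18)/(b^2 - b - 6)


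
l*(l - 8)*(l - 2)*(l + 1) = l^4 - 9*l^3 + 6*l^2 + 16*l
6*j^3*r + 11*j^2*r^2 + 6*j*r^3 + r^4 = r*(j + r)*(2*j + r)*(3*j + r)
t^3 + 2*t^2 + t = t*(t + 1)^2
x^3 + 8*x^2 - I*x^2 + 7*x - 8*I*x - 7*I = (x + 1)*(x + 7)*(x - I)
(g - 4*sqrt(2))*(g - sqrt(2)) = g^2 - 5*sqrt(2)*g + 8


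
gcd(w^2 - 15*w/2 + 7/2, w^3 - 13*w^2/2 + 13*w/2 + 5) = 1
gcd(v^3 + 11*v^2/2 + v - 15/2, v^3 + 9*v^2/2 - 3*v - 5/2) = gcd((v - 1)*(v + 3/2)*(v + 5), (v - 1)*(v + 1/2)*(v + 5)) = v^2 + 4*v - 5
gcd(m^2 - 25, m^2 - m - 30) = m + 5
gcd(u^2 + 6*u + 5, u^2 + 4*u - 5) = u + 5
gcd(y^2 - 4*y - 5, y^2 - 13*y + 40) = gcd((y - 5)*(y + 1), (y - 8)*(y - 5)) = y - 5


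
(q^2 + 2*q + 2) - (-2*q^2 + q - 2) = 3*q^2 + q + 4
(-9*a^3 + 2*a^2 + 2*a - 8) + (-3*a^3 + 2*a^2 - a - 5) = -12*a^3 + 4*a^2 + a - 13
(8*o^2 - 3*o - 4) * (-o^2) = -8*o^4 + 3*o^3 + 4*o^2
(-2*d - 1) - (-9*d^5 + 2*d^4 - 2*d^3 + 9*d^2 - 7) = 9*d^5 - 2*d^4 + 2*d^3 - 9*d^2 - 2*d + 6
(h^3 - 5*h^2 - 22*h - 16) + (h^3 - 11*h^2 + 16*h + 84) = 2*h^3 - 16*h^2 - 6*h + 68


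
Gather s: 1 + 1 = 2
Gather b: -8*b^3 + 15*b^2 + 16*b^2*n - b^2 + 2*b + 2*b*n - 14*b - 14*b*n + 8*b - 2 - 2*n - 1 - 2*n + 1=-8*b^3 + b^2*(16*n + 14) + b*(-12*n - 4) - 4*n - 2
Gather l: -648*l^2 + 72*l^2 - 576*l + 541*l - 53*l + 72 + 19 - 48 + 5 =-576*l^2 - 88*l + 48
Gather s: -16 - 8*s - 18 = -8*s - 34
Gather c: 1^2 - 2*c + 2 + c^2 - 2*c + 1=c^2 - 4*c + 4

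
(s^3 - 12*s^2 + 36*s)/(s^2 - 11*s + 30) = s*(s - 6)/(s - 5)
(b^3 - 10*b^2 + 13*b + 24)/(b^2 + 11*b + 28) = (b^3 - 10*b^2 + 13*b + 24)/(b^2 + 11*b + 28)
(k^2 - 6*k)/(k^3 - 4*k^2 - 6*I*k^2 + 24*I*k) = (k - 6)/(k^2 - 4*k - 6*I*k + 24*I)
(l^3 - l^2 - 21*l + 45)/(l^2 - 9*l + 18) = (l^2 + 2*l - 15)/(l - 6)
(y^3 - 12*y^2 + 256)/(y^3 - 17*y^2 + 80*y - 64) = (y + 4)/(y - 1)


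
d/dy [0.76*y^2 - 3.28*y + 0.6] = 1.52*y - 3.28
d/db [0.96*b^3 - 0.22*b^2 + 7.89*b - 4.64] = 2.88*b^2 - 0.44*b + 7.89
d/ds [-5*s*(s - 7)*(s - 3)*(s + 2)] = -20*s^3 + 120*s^2 - 10*s - 210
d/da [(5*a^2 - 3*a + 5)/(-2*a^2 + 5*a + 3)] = (19*a^2 + 50*a - 34)/(4*a^4 - 20*a^3 + 13*a^2 + 30*a + 9)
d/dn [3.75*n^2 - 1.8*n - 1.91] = 7.5*n - 1.8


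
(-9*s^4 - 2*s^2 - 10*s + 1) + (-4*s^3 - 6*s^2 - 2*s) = -9*s^4 - 4*s^3 - 8*s^2 - 12*s + 1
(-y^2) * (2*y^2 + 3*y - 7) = -2*y^4 - 3*y^3 + 7*y^2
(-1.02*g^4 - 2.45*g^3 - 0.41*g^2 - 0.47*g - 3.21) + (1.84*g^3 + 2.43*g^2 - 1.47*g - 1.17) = -1.02*g^4 - 0.61*g^3 + 2.02*g^2 - 1.94*g - 4.38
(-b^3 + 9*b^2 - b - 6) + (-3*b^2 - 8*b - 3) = -b^3 + 6*b^2 - 9*b - 9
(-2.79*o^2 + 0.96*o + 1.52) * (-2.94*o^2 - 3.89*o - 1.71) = 8.2026*o^4 + 8.0307*o^3 - 3.4323*o^2 - 7.5544*o - 2.5992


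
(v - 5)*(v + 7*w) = v^2 + 7*v*w - 5*v - 35*w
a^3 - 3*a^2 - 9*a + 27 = (a - 3)^2*(a + 3)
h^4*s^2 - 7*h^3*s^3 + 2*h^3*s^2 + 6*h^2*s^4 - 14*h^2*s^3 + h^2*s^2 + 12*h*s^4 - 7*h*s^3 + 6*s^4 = (h - 6*s)*(h - s)*(h*s + s)^2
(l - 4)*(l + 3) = l^2 - l - 12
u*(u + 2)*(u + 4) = u^3 + 6*u^2 + 8*u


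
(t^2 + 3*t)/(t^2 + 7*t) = (t + 3)/(t + 7)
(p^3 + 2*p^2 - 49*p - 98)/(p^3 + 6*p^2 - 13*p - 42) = (p - 7)/(p - 3)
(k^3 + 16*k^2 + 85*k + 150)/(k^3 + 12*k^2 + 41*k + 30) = (k + 5)/(k + 1)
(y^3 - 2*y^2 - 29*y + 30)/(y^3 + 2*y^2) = (y^3 - 2*y^2 - 29*y + 30)/(y^2*(y + 2))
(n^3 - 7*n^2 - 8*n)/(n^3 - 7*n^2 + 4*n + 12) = n*(n - 8)/(n^2 - 8*n + 12)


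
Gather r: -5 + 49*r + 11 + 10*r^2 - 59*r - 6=10*r^2 - 10*r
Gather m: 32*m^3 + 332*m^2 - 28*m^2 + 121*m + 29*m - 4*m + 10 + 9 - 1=32*m^3 + 304*m^2 + 146*m + 18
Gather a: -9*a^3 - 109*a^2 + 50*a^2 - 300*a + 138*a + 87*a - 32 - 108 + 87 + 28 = -9*a^3 - 59*a^2 - 75*a - 25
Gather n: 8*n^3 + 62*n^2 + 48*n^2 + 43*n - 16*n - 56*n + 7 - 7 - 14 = 8*n^3 + 110*n^2 - 29*n - 14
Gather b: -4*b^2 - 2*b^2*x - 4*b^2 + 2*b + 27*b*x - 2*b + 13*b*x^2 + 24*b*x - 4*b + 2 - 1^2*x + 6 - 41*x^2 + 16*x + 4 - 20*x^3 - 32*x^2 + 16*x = b^2*(-2*x - 8) + b*(13*x^2 + 51*x - 4) - 20*x^3 - 73*x^2 + 31*x + 12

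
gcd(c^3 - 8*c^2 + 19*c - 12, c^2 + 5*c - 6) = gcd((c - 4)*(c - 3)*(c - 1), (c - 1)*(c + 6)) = c - 1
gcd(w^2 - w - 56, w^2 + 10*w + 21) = w + 7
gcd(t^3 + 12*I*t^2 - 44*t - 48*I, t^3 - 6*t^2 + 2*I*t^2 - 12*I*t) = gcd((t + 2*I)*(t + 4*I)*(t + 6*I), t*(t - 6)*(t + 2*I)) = t + 2*I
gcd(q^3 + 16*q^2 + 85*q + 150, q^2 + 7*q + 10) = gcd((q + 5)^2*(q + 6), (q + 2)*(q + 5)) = q + 5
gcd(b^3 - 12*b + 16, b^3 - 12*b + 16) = b^3 - 12*b + 16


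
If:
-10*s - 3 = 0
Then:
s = -3/10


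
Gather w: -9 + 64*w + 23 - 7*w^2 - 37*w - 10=-7*w^2 + 27*w + 4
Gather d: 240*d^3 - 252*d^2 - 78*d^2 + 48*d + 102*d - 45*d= 240*d^3 - 330*d^2 + 105*d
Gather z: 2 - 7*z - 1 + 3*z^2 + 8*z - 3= 3*z^2 + z - 2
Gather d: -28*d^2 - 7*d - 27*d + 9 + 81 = -28*d^2 - 34*d + 90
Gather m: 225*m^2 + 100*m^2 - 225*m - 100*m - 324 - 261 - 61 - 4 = 325*m^2 - 325*m - 650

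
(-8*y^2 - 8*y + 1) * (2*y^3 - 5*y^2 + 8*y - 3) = -16*y^5 + 24*y^4 - 22*y^3 - 45*y^2 + 32*y - 3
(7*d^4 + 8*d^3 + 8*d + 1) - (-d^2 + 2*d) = 7*d^4 + 8*d^3 + d^2 + 6*d + 1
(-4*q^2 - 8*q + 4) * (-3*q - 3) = 12*q^3 + 36*q^2 + 12*q - 12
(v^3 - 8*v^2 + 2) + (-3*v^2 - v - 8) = v^3 - 11*v^2 - v - 6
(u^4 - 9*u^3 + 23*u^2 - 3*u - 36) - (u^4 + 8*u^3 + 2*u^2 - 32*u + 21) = -17*u^3 + 21*u^2 + 29*u - 57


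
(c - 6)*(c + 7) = c^2 + c - 42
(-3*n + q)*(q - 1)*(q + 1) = -3*n*q^2 + 3*n + q^3 - q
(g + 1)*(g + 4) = g^2 + 5*g + 4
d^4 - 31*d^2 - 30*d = d*(d - 6)*(d + 1)*(d + 5)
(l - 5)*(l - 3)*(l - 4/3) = l^3 - 28*l^2/3 + 77*l/3 - 20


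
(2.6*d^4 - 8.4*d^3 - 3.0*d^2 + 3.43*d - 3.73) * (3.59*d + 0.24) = 9.334*d^5 - 29.532*d^4 - 12.786*d^3 + 11.5937*d^2 - 12.5675*d - 0.8952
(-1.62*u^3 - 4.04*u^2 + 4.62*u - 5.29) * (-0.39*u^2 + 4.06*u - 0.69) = 0.6318*u^5 - 5.0016*u^4 - 17.0864*u^3 + 23.6079*u^2 - 24.6652*u + 3.6501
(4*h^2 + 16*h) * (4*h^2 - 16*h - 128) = 16*h^4 - 768*h^2 - 2048*h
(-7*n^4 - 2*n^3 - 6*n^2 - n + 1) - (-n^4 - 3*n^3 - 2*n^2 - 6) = -6*n^4 + n^3 - 4*n^2 - n + 7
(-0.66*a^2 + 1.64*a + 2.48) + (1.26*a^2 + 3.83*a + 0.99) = 0.6*a^2 + 5.47*a + 3.47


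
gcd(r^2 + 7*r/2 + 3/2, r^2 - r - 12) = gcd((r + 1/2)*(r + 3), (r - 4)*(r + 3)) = r + 3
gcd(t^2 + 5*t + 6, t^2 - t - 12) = t + 3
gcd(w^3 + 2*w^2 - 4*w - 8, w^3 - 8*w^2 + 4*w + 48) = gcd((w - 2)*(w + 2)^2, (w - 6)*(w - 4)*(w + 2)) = w + 2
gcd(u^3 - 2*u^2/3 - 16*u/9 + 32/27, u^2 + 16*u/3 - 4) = u - 2/3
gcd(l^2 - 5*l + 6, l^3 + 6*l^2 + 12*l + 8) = 1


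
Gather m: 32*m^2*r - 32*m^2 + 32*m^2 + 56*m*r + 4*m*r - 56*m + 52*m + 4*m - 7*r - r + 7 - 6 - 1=32*m^2*r + 60*m*r - 8*r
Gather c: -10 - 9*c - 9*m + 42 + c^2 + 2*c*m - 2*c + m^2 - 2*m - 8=c^2 + c*(2*m - 11) + m^2 - 11*m + 24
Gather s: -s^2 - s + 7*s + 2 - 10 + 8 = -s^2 + 6*s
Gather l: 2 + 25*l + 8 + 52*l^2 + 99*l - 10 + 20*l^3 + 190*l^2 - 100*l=20*l^3 + 242*l^2 + 24*l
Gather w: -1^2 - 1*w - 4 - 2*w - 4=-3*w - 9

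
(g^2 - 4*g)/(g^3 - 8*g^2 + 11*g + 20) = g/(g^2 - 4*g - 5)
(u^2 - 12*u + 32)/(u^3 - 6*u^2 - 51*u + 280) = (u - 4)/(u^2 + 2*u - 35)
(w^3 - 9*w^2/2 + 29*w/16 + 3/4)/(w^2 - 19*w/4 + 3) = w + 1/4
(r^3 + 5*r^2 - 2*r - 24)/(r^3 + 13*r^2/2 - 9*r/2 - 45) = 2*(r^2 + 2*r - 8)/(2*r^2 + 7*r - 30)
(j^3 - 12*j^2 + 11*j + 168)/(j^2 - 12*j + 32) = (j^2 - 4*j - 21)/(j - 4)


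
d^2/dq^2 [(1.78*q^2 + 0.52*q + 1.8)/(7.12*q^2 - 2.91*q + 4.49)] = (1.13686837721616e-13*q^4 + 126.482528*q^3 + 206.072736*q^2 - 323.510016*q + 0.755971999999996)/(360.944128*q^6 - 442.562112*q^5 + 863.732184*q^4 - 582.817419*q^3 + 544.685043*q^2 - 175.997673*q + 90.518849)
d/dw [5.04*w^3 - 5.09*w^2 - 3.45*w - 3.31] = 15.12*w^2 - 10.18*w - 3.45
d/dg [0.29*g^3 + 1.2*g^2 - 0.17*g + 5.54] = 0.87*g^2 + 2.4*g - 0.17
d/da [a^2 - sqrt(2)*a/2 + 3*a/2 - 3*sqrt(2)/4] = 2*a - sqrt(2)/2 + 3/2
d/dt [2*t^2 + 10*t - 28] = 4*t + 10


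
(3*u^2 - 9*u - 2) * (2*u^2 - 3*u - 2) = 6*u^4 - 27*u^3 + 17*u^2 + 24*u + 4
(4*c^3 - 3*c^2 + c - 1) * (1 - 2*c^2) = -8*c^5 + 6*c^4 + 2*c^3 - c^2 + c - 1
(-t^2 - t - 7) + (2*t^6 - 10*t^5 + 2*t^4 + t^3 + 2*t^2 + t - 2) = 2*t^6 - 10*t^5 + 2*t^4 + t^3 + t^2 - 9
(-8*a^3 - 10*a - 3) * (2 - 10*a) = 80*a^4 - 16*a^3 + 100*a^2 + 10*a - 6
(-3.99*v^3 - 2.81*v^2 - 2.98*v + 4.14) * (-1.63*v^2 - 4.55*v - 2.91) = 6.5037*v^5 + 22.7348*v^4 + 29.2538*v^3 + 14.9879*v^2 - 10.1652*v - 12.0474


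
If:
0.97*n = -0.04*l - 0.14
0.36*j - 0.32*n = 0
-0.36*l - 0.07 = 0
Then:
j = -0.12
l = -0.19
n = -0.14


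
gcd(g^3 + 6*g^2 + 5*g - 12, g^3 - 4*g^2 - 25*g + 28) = g^2 + 3*g - 4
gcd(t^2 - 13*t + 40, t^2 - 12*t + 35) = t - 5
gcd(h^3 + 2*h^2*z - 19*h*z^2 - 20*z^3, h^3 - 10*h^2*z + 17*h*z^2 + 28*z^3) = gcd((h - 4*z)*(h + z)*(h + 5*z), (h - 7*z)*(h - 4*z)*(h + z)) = -h^2 + 3*h*z + 4*z^2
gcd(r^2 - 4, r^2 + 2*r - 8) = r - 2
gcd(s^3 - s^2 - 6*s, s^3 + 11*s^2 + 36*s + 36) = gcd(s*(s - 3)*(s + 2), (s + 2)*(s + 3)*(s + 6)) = s + 2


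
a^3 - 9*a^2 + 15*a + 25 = (a - 5)^2*(a + 1)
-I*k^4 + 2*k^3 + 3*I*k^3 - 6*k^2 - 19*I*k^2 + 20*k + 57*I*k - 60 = (k - 3)*(k - 4*I)*(k + 5*I)*(-I*k + 1)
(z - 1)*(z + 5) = z^2 + 4*z - 5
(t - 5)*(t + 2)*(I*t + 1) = I*t^3 + t^2 - 3*I*t^2 - 3*t - 10*I*t - 10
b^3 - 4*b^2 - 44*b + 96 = (b - 8)*(b - 2)*(b + 6)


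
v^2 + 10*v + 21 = (v + 3)*(v + 7)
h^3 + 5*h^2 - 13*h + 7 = (h - 1)^2*(h + 7)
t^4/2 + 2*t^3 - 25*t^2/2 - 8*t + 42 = (t/2 + 1)*(t - 3)*(t - 2)*(t + 7)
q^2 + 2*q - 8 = (q - 2)*(q + 4)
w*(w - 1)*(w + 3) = w^3 + 2*w^2 - 3*w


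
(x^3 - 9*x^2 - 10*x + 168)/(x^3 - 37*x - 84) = (x - 6)/(x + 3)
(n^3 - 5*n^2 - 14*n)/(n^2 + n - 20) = n*(n^2 - 5*n - 14)/(n^2 + n - 20)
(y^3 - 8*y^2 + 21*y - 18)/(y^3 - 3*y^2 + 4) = (y^2 - 6*y + 9)/(y^2 - y - 2)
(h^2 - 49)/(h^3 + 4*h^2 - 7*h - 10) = (h^2 - 49)/(h^3 + 4*h^2 - 7*h - 10)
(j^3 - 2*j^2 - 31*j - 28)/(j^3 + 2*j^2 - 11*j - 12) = (j - 7)/(j - 3)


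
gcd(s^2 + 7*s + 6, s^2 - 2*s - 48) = s + 6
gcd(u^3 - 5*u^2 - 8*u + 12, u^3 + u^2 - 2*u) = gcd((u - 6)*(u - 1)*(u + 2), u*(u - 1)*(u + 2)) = u^2 + u - 2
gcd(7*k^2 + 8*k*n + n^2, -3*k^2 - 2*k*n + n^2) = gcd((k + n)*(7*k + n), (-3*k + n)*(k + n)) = k + n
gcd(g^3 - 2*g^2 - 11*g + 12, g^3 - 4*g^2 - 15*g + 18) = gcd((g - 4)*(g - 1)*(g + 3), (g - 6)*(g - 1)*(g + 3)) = g^2 + 2*g - 3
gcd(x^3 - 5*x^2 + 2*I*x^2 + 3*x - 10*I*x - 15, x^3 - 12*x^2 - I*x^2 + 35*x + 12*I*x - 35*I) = x^2 + x*(-5 - I) + 5*I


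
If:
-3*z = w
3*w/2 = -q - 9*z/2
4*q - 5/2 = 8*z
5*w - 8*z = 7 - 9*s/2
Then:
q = 0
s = -1/24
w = 15/16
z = -5/16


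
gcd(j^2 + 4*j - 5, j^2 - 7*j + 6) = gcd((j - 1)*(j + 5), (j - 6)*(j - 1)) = j - 1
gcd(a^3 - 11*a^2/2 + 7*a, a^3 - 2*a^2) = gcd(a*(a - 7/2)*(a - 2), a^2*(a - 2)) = a^2 - 2*a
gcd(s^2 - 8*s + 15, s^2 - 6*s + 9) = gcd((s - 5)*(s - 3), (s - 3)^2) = s - 3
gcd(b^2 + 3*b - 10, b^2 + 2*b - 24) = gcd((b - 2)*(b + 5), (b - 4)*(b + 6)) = 1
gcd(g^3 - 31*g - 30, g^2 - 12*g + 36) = g - 6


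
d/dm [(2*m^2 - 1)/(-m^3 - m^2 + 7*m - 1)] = (2*m^4 + 11*m^2 - 6*m + 7)/(m^6 + 2*m^5 - 13*m^4 - 12*m^3 + 51*m^2 - 14*m + 1)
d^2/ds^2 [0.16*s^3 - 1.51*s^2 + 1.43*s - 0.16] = 0.96*s - 3.02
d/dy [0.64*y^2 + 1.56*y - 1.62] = 1.28*y + 1.56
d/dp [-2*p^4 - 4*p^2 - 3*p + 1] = -8*p^3 - 8*p - 3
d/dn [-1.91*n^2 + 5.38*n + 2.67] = 5.38 - 3.82*n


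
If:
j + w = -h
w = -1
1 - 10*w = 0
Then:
No Solution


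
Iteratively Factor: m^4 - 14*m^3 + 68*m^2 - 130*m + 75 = (m - 3)*(m^3 - 11*m^2 + 35*m - 25) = (m - 3)*(m - 1)*(m^2 - 10*m + 25) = (m - 5)*(m - 3)*(m - 1)*(m - 5)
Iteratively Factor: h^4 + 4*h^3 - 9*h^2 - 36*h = (h - 3)*(h^3 + 7*h^2 + 12*h) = (h - 3)*(h + 4)*(h^2 + 3*h) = h*(h - 3)*(h + 4)*(h + 3)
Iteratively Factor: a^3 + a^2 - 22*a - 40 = (a + 4)*(a^2 - 3*a - 10) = (a - 5)*(a + 4)*(a + 2)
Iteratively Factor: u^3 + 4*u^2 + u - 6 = (u - 1)*(u^2 + 5*u + 6) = (u - 1)*(u + 3)*(u + 2)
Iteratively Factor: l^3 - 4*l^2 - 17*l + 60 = (l - 3)*(l^2 - l - 20) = (l - 3)*(l + 4)*(l - 5)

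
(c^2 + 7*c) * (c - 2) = c^3 + 5*c^2 - 14*c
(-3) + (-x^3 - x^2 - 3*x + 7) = -x^3 - x^2 - 3*x + 4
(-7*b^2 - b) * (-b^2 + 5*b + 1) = 7*b^4 - 34*b^3 - 12*b^2 - b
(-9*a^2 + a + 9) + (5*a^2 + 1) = -4*a^2 + a + 10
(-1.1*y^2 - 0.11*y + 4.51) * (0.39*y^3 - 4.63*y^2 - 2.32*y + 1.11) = -0.429*y^5 + 5.0501*y^4 + 4.8202*y^3 - 21.8471*y^2 - 10.5853*y + 5.0061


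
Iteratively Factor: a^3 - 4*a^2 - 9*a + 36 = (a - 3)*(a^2 - a - 12) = (a - 4)*(a - 3)*(a + 3)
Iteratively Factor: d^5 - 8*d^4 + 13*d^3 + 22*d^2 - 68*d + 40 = (d - 1)*(d^4 - 7*d^3 + 6*d^2 + 28*d - 40) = (d - 2)*(d - 1)*(d^3 - 5*d^2 - 4*d + 20) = (d - 5)*(d - 2)*(d - 1)*(d^2 - 4) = (d - 5)*(d - 2)*(d - 1)*(d + 2)*(d - 2)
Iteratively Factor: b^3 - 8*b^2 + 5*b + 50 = (b + 2)*(b^2 - 10*b + 25) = (b - 5)*(b + 2)*(b - 5)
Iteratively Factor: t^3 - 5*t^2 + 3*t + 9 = (t - 3)*(t^2 - 2*t - 3) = (t - 3)*(t + 1)*(t - 3)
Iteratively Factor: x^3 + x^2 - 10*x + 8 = (x - 2)*(x^2 + 3*x - 4) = (x - 2)*(x - 1)*(x + 4)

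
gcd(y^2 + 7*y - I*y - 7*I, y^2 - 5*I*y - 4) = y - I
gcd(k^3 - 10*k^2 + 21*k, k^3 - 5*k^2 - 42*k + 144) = k - 3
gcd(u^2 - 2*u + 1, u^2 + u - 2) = u - 1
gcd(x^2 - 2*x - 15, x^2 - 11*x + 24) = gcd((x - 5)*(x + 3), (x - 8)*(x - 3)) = 1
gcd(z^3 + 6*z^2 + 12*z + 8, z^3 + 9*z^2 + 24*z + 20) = z^2 + 4*z + 4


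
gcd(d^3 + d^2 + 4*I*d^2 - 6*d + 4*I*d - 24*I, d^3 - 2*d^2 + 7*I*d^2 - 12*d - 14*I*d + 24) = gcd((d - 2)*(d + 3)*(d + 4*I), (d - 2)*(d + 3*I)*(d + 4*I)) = d^2 + d*(-2 + 4*I) - 8*I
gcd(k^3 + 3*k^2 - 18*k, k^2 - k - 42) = k + 6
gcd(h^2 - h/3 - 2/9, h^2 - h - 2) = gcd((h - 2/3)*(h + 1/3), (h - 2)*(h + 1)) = 1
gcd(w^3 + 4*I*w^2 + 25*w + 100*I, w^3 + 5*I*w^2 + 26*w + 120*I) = w^2 - I*w + 20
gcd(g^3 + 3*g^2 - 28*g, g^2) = g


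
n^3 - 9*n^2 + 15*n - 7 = (n - 7)*(n - 1)^2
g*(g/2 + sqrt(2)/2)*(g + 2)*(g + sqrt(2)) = g^4/2 + g^3 + sqrt(2)*g^3 + g^2 + 2*sqrt(2)*g^2 + 2*g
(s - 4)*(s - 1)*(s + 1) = s^3 - 4*s^2 - s + 4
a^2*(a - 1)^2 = a^4 - 2*a^3 + a^2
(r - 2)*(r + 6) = r^2 + 4*r - 12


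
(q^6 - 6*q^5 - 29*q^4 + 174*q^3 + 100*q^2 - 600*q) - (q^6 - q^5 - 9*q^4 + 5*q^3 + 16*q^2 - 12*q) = -5*q^5 - 20*q^4 + 169*q^3 + 84*q^2 - 588*q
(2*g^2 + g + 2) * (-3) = -6*g^2 - 3*g - 6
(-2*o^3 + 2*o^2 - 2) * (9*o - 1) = -18*o^4 + 20*o^3 - 2*o^2 - 18*o + 2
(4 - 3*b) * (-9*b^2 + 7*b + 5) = 27*b^3 - 57*b^2 + 13*b + 20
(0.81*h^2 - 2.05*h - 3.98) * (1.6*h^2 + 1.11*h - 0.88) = 1.296*h^4 - 2.3809*h^3 - 9.3563*h^2 - 2.6138*h + 3.5024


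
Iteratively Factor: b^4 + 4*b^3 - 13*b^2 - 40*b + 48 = (b - 1)*(b^3 + 5*b^2 - 8*b - 48) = (b - 1)*(b + 4)*(b^2 + b - 12) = (b - 3)*(b - 1)*(b + 4)*(b + 4)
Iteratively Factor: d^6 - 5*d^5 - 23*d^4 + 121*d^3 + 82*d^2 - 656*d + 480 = (d - 1)*(d^5 - 4*d^4 - 27*d^3 + 94*d^2 + 176*d - 480) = (d - 2)*(d - 1)*(d^4 - 2*d^3 - 31*d^2 + 32*d + 240) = (d - 2)*(d - 1)*(d + 3)*(d^3 - 5*d^2 - 16*d + 80) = (d - 2)*(d - 1)*(d + 3)*(d + 4)*(d^2 - 9*d + 20) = (d - 5)*(d - 2)*(d - 1)*(d + 3)*(d + 4)*(d - 4)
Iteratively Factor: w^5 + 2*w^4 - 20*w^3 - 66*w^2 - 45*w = (w + 3)*(w^4 - w^3 - 17*w^2 - 15*w) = (w - 5)*(w + 3)*(w^3 + 4*w^2 + 3*w) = w*(w - 5)*(w + 3)*(w^2 + 4*w + 3) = w*(w - 5)*(w + 1)*(w + 3)*(w + 3)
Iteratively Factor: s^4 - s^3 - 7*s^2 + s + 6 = (s + 2)*(s^3 - 3*s^2 - s + 3) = (s - 3)*(s + 2)*(s^2 - 1) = (s - 3)*(s + 1)*(s + 2)*(s - 1)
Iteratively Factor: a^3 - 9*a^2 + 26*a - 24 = (a - 4)*(a^2 - 5*a + 6) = (a - 4)*(a - 3)*(a - 2)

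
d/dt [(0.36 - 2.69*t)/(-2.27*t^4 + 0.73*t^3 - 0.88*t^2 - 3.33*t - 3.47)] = (-18.3189*t^4 + 7.1962*t^3 - 3.1556*t^2 + 0.633599999999999*t + 10.5331)/(5.1529*t^8 - 3.3142*t^7 + 4.5281*t^6 + 13.8334*t^5 + 11.6664*t^4 + 0.7946*t^3 + 17.1961*t^2 + 23.1102*t + 12.0409)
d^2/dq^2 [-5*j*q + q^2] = 2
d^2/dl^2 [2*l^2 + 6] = 4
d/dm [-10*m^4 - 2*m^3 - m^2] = 2*m*(-20*m^2 - 3*m - 1)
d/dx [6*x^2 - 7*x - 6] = 12*x - 7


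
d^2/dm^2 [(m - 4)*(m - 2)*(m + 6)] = 6*m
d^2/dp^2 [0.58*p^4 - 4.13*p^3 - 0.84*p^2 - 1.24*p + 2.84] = 6.96*p^2 - 24.78*p - 1.68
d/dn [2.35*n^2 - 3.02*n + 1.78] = 4.7*n - 3.02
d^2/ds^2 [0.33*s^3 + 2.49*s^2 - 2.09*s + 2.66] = 1.98*s + 4.98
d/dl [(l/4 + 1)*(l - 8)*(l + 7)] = 3*l^2/4 + 3*l/2 - 15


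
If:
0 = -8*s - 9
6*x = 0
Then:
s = -9/8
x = 0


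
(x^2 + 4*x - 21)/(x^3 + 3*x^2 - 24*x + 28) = (x - 3)/(x^2 - 4*x + 4)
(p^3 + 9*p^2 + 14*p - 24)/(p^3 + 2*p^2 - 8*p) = (p^2 + 5*p - 6)/(p*(p - 2))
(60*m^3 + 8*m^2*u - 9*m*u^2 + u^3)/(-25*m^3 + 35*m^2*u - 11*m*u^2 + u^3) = (-12*m^2 - 4*m*u + u^2)/(5*m^2 - 6*m*u + u^2)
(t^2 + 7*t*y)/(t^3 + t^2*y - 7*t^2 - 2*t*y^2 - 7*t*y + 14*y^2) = t*(t + 7*y)/(t^3 + t^2*y - 7*t^2 - 2*t*y^2 - 7*t*y + 14*y^2)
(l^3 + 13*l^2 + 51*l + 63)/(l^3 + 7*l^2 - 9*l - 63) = (l + 3)/(l - 3)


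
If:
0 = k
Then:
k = 0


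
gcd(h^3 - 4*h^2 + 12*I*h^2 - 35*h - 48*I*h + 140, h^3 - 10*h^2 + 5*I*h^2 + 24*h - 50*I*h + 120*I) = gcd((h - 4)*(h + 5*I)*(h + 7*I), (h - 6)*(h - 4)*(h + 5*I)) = h^2 + h*(-4 + 5*I) - 20*I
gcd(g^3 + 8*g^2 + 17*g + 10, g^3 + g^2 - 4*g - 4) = g^2 + 3*g + 2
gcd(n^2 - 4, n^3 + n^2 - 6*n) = n - 2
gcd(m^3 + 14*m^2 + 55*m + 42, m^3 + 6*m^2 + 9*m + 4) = m + 1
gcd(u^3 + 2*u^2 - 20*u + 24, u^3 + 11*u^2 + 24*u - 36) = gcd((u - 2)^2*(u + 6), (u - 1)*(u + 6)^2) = u + 6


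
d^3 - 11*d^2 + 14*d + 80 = (d - 8)*(d - 5)*(d + 2)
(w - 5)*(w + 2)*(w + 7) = w^3 + 4*w^2 - 31*w - 70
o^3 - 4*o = o*(o - 2)*(o + 2)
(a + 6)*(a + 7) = a^2 + 13*a + 42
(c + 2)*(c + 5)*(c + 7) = c^3 + 14*c^2 + 59*c + 70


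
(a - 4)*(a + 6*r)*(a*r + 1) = a^3*r + 6*a^2*r^2 - 4*a^2*r + a^2 - 24*a*r^2 + 6*a*r - 4*a - 24*r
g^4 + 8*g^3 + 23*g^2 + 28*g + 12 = (g + 1)*(g + 2)^2*(g + 3)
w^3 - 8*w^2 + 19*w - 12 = (w - 4)*(w - 3)*(w - 1)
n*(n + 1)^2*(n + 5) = n^4 + 7*n^3 + 11*n^2 + 5*n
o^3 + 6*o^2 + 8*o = o*(o + 2)*(o + 4)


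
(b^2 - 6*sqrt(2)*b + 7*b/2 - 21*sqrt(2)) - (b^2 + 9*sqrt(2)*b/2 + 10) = -21*sqrt(2)*b/2 + 7*b/2 - 21*sqrt(2) - 10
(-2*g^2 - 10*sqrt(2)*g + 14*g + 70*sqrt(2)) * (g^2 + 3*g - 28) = -2*g^4 - 10*sqrt(2)*g^3 + 8*g^3 + 40*sqrt(2)*g^2 + 98*g^2 - 392*g + 490*sqrt(2)*g - 1960*sqrt(2)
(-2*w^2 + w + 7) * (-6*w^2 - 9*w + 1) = 12*w^4 + 12*w^3 - 53*w^2 - 62*w + 7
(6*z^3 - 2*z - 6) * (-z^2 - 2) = -6*z^5 - 10*z^3 + 6*z^2 + 4*z + 12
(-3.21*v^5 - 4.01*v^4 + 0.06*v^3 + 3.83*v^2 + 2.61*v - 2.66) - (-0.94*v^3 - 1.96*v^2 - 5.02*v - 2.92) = -3.21*v^5 - 4.01*v^4 + 1.0*v^3 + 5.79*v^2 + 7.63*v + 0.26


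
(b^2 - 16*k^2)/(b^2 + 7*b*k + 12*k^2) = (b - 4*k)/(b + 3*k)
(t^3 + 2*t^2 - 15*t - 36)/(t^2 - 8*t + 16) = (t^2 + 6*t + 9)/(t - 4)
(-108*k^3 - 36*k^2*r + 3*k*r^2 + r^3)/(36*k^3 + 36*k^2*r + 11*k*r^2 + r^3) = (-6*k + r)/(2*k + r)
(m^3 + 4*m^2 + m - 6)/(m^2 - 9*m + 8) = (m^2 + 5*m + 6)/(m - 8)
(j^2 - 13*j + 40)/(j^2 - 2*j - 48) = (j - 5)/(j + 6)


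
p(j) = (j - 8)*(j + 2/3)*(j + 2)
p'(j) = (j - 8)*(j + 2/3) + (j - 8)*(j + 2) + (j + 2/3)*(j + 2)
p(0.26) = -16.21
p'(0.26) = -22.57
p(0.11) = -12.93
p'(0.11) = -21.14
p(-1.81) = 2.13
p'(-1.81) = 9.13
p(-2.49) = -9.37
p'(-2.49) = 25.16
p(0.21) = -15.09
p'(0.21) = -22.11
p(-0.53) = -1.71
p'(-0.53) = -13.50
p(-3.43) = -45.17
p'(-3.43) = 51.88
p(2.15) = -68.38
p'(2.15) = -29.07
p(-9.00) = -991.67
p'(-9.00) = 319.00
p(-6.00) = -298.67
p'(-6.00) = 152.00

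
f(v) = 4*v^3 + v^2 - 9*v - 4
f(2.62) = 51.22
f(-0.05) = -3.55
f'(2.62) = 78.61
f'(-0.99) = 0.78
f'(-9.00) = 945.00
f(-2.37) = -30.30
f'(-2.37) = 53.66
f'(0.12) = -8.59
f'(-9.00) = 945.00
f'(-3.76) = 153.13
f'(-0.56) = -6.36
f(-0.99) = 2.01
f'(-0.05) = -9.07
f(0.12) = -5.06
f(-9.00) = -2758.00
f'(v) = 12*v^2 + 2*v - 9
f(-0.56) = 0.65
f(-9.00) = -2758.00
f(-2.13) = -18.95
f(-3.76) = -168.65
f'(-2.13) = 41.18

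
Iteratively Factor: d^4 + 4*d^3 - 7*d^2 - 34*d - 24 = (d + 4)*(d^3 - 7*d - 6) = (d - 3)*(d + 4)*(d^2 + 3*d + 2) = (d - 3)*(d + 2)*(d + 4)*(d + 1)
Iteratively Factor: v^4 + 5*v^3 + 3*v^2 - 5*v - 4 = (v + 1)*(v^3 + 4*v^2 - v - 4) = (v + 1)^2*(v^2 + 3*v - 4) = (v + 1)^2*(v + 4)*(v - 1)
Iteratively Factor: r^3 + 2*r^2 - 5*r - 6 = (r - 2)*(r^2 + 4*r + 3) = (r - 2)*(r + 1)*(r + 3)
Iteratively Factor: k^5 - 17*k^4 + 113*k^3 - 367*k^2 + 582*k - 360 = (k - 5)*(k^4 - 12*k^3 + 53*k^2 - 102*k + 72) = (k - 5)*(k - 2)*(k^3 - 10*k^2 + 33*k - 36) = (k - 5)*(k - 4)*(k - 2)*(k^2 - 6*k + 9) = (k - 5)*(k - 4)*(k - 3)*(k - 2)*(k - 3)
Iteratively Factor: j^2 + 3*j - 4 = (j - 1)*(j + 4)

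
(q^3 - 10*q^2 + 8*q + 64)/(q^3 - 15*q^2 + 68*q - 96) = (q + 2)/(q - 3)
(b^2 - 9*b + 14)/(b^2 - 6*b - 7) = (b - 2)/(b + 1)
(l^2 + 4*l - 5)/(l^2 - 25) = (l - 1)/(l - 5)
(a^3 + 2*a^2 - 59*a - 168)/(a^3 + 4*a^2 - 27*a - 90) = (a^2 - a - 56)/(a^2 + a - 30)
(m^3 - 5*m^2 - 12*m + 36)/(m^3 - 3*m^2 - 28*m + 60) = (m + 3)/(m + 5)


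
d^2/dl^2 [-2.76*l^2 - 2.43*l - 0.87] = -5.52000000000000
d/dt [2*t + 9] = 2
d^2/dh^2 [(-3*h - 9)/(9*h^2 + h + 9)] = 6*(-(h + 3)*(18*h + 1)^2 + (27*h + 28)*(9*h^2 + h + 9))/(9*h^2 + h + 9)^3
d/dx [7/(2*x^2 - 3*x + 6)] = 7*(3 - 4*x)/(2*x^2 - 3*x + 6)^2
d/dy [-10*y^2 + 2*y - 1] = 2 - 20*y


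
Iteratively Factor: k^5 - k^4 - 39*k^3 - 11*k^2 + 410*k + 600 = (k + 4)*(k^4 - 5*k^3 - 19*k^2 + 65*k + 150) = (k + 2)*(k + 4)*(k^3 - 7*k^2 - 5*k + 75) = (k - 5)*(k + 2)*(k + 4)*(k^2 - 2*k - 15) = (k - 5)^2*(k + 2)*(k + 4)*(k + 3)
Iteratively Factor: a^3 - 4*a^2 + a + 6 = (a + 1)*(a^2 - 5*a + 6) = (a - 2)*(a + 1)*(a - 3)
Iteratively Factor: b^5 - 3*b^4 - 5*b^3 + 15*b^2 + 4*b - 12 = (b - 2)*(b^4 - b^3 - 7*b^2 + b + 6) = (b - 2)*(b + 2)*(b^3 - 3*b^2 - b + 3) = (b - 2)*(b + 1)*(b + 2)*(b^2 - 4*b + 3) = (b - 3)*(b - 2)*(b + 1)*(b + 2)*(b - 1)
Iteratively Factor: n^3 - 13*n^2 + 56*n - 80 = (n - 4)*(n^2 - 9*n + 20) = (n - 5)*(n - 4)*(n - 4)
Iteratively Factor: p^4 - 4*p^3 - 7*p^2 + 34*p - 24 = (p + 3)*(p^3 - 7*p^2 + 14*p - 8) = (p - 2)*(p + 3)*(p^2 - 5*p + 4) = (p - 2)*(p - 1)*(p + 3)*(p - 4)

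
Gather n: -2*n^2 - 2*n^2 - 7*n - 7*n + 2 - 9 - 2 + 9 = -4*n^2 - 14*n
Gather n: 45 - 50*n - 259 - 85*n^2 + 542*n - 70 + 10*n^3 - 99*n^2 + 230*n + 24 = 10*n^3 - 184*n^2 + 722*n - 260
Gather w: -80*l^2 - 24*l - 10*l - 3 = -80*l^2 - 34*l - 3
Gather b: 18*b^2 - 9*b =18*b^2 - 9*b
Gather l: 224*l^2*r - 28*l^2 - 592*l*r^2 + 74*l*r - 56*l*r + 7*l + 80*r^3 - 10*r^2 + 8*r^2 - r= l^2*(224*r - 28) + l*(-592*r^2 + 18*r + 7) + 80*r^3 - 2*r^2 - r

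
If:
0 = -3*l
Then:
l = 0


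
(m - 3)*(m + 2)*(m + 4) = m^3 + 3*m^2 - 10*m - 24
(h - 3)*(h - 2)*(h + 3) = h^3 - 2*h^2 - 9*h + 18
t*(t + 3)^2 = t^3 + 6*t^2 + 9*t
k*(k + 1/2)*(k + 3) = k^3 + 7*k^2/2 + 3*k/2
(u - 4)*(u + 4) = u^2 - 16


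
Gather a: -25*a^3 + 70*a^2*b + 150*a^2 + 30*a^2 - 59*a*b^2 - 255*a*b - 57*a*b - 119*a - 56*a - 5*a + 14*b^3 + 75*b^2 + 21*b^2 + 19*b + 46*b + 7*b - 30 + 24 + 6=-25*a^3 + a^2*(70*b + 180) + a*(-59*b^2 - 312*b - 180) + 14*b^3 + 96*b^2 + 72*b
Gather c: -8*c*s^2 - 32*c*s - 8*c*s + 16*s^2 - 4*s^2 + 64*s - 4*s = c*(-8*s^2 - 40*s) + 12*s^2 + 60*s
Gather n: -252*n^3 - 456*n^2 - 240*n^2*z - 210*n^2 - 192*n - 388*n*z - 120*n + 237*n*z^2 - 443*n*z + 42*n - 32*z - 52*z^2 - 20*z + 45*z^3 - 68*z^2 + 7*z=-252*n^3 + n^2*(-240*z - 666) + n*(237*z^2 - 831*z - 270) + 45*z^3 - 120*z^2 - 45*z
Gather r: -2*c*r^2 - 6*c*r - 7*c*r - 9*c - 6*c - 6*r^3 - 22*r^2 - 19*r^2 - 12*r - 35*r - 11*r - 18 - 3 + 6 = -15*c - 6*r^3 + r^2*(-2*c - 41) + r*(-13*c - 58) - 15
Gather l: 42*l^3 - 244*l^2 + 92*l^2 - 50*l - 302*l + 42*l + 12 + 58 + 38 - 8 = 42*l^3 - 152*l^2 - 310*l + 100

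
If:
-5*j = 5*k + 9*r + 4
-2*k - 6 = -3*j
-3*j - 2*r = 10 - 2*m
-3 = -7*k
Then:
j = 16/7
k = 3/7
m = 136/21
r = -41/21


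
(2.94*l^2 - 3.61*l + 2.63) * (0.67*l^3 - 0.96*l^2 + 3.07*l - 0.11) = 1.9698*l^5 - 5.2411*l^4 + 14.2535*l^3 - 13.9309*l^2 + 8.4712*l - 0.2893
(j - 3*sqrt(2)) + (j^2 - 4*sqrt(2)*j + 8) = j^2 - 4*sqrt(2)*j + j - 3*sqrt(2) + 8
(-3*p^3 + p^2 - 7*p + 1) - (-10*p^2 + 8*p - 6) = -3*p^3 + 11*p^2 - 15*p + 7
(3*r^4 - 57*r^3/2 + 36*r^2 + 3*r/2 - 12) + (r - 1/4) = 3*r^4 - 57*r^3/2 + 36*r^2 + 5*r/2 - 49/4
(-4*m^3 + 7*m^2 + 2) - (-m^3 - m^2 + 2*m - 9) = -3*m^3 + 8*m^2 - 2*m + 11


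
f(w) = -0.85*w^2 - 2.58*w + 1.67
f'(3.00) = -7.68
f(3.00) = -13.72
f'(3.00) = -7.68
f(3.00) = -13.72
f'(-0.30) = -2.07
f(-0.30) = 2.37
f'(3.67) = -8.82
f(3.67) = -19.25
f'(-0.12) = -2.38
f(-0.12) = 1.97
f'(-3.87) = 4.00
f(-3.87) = -1.08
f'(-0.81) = -1.20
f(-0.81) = 3.20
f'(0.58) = -3.57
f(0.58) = -0.11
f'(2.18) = -6.29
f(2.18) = -7.99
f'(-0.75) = -1.30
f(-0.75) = 3.13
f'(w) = -1.7*w - 2.58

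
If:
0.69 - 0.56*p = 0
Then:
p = 1.23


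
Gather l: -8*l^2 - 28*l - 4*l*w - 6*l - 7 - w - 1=-8*l^2 + l*(-4*w - 34) - w - 8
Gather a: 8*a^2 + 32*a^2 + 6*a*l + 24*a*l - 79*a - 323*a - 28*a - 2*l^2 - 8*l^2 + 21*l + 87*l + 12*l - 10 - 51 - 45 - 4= 40*a^2 + a*(30*l - 430) - 10*l^2 + 120*l - 110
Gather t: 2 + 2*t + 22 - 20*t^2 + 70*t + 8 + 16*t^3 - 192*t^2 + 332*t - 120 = 16*t^3 - 212*t^2 + 404*t - 88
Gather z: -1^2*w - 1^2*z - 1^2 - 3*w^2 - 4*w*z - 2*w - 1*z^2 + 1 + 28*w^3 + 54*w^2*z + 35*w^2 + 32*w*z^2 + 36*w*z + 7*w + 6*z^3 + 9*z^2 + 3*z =28*w^3 + 32*w^2 + 4*w + 6*z^3 + z^2*(32*w + 8) + z*(54*w^2 + 32*w + 2)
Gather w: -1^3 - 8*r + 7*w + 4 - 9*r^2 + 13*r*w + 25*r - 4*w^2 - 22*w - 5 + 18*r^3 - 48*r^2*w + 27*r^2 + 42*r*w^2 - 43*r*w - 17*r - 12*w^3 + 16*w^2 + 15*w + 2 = 18*r^3 + 18*r^2 - 12*w^3 + w^2*(42*r + 12) + w*(-48*r^2 - 30*r)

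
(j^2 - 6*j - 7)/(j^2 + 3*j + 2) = (j - 7)/(j + 2)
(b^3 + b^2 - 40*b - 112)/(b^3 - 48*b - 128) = (b - 7)/(b - 8)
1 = 1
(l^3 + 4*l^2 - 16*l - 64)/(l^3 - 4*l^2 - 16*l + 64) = (l + 4)/(l - 4)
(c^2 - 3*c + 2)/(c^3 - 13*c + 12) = (c - 2)/(c^2 + c - 12)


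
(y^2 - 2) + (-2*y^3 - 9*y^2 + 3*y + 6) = -2*y^3 - 8*y^2 + 3*y + 4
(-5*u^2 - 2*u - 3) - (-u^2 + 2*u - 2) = -4*u^2 - 4*u - 1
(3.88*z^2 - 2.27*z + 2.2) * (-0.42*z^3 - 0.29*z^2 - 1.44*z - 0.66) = -1.6296*z^5 - 0.1718*z^4 - 5.8529*z^3 + 0.0699999999999998*z^2 - 1.6698*z - 1.452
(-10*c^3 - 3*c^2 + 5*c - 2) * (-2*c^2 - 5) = 20*c^5 + 6*c^4 + 40*c^3 + 19*c^2 - 25*c + 10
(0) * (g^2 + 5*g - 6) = 0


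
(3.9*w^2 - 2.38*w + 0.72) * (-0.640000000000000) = -2.496*w^2 + 1.5232*w - 0.4608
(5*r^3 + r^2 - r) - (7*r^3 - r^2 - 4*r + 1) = -2*r^3 + 2*r^2 + 3*r - 1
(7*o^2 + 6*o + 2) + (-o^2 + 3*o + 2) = 6*o^2 + 9*o + 4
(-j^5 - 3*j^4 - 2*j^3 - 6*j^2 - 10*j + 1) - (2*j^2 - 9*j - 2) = -j^5 - 3*j^4 - 2*j^3 - 8*j^2 - j + 3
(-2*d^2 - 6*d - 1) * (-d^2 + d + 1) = 2*d^4 + 4*d^3 - 7*d^2 - 7*d - 1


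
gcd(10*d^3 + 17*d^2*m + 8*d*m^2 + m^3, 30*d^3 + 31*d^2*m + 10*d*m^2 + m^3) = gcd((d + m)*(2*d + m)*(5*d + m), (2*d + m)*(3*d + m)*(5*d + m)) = 10*d^2 + 7*d*m + m^2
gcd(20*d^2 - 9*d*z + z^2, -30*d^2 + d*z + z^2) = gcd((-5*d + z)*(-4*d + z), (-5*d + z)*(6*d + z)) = -5*d + z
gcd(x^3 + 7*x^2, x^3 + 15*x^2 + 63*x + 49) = x + 7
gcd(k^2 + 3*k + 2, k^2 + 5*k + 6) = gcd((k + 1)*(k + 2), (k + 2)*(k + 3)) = k + 2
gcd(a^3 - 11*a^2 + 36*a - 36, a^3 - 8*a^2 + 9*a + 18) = a^2 - 9*a + 18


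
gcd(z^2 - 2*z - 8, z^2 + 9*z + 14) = z + 2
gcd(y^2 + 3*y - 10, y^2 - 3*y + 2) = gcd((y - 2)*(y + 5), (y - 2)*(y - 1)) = y - 2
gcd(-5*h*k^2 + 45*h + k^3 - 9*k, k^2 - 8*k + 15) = k - 3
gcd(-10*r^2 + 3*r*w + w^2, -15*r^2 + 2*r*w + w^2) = 5*r + w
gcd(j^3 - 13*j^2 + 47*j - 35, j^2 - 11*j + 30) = j - 5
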